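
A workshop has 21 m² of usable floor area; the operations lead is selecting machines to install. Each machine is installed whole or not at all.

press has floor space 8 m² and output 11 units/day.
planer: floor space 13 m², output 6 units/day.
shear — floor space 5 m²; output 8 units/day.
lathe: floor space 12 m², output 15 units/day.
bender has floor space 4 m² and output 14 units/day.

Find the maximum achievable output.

This is a 0-1 knapsack instance.
Take shear, lathe, and bender: floor space 5 + 12 + 4 = 21 ≤ 21, output 8 + 15 + 14 = 37.
No other feasible combination does better.

37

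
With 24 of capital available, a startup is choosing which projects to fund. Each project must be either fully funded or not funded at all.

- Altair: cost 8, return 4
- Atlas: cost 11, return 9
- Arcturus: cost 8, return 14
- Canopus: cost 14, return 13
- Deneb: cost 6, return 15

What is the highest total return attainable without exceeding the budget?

33

This is an integer program with binary decision variables.
Allowing fractional choices, the relaxed optimum would be about 38.3, but projects are indivisible.
Altair + Arcturus + Deneb: cost 8 + 8 + 6 = 22 ≤ 24, return 4 + 14 + 15 = 33.
Arcturus + Deneb: cost 8 + 6 = 14 ≤ 24, return 14 + 15 = 29.
Canopus + Deneb: cost 14 + 6 = 20 ≤ 24, return 13 + 15 = 28.
Best is Altair, Arcturus, and Deneb with total return 33.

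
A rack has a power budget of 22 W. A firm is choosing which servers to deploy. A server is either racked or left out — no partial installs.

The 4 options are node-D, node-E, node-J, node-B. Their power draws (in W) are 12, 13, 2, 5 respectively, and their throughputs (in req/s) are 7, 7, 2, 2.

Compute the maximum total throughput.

node-D + node-J + node-B: power draw 12 + 2 + 5 = 19 ≤ 22, throughput 7 + 2 + 2 = 11.
node-E + node-J + node-B: power draw 13 + 2 + 5 = 20 ≤ 22, throughput 7 + 2 + 2 = 11.
The maximum throughput is 11; one optimal choice is node-D, node-J, and node-B.

11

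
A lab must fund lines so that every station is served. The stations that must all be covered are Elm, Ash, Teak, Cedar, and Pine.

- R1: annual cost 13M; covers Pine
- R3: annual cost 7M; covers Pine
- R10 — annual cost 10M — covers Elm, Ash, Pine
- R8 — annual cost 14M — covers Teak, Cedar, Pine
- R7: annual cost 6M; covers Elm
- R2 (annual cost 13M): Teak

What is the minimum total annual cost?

Choose R10 and R8: together they cover Elm, Ash, Teak, Cedar, Pine — every station.
Total annual cost: 10 + 14 = 24.

24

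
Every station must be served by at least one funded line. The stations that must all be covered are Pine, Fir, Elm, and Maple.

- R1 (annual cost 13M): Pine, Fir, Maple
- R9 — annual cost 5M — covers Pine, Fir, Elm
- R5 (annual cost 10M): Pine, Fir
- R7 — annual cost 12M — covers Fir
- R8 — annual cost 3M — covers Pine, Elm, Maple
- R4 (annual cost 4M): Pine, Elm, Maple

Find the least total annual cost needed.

Choose R9 and R8: together they cover Pine, Fir, Elm, Maple — every station.
Total annual cost: 5 + 3 = 8.
No cover costs less than 8.

8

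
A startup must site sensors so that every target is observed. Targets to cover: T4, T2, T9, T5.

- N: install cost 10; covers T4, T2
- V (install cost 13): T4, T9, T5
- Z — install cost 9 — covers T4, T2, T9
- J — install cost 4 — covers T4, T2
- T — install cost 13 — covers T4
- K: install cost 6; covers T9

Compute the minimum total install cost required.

This is an integer covering problem.
Choose V and J: together they cover T4, T2, T9, T5 — every target.
Total install cost: 13 + 4 = 17.

17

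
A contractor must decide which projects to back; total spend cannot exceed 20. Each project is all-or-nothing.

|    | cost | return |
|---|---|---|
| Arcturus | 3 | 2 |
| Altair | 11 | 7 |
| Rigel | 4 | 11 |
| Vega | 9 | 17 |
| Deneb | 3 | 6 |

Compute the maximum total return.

36

This is a 0-1 knapsack instance.
Arcturus + Rigel + Vega + Deneb: cost 3 + 4 + 9 + 3 = 19 ≤ 20, return 2 + 11 + 17 + 6 = 36.
Rigel + Vega + Deneb: cost 4 + 9 + 3 = 16 ≤ 20, return 11 + 17 + 6 = 34.
Arcturus + Rigel + Vega: cost 3 + 4 + 9 = 16 ≤ 20, return 2 + 11 + 17 = 30.
Best is Arcturus, Rigel, Vega, and Deneb with total return 36.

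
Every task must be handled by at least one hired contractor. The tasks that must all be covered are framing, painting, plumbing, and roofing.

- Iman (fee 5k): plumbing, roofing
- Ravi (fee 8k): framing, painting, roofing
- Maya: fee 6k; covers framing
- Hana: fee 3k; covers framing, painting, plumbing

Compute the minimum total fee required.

Choose Iman and Hana: together they cover framing, painting, plumbing, roofing — every task.
Total fee: 5 + 3 = 8.
No cover costs less than 8.

8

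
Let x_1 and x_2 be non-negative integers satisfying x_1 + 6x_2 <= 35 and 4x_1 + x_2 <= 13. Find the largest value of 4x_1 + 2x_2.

(x_1,x_2)=(2,5) is feasible, giving 18.
(x_1,x_2)=(2,4) is feasible, giving 16.
(x_1,x_2)=(1,5) is feasible, giving 14.
No feasible integer point exceeds 18.

18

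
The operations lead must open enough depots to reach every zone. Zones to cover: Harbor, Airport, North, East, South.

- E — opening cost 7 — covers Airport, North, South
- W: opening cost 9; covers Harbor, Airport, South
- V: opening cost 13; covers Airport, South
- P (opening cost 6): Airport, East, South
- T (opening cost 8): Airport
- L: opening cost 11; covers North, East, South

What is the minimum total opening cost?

20

This is a weighted set-cover instance.
Choose W and L: together they cover Harbor, Airport, North, East, South — every zone.
Total opening cost: 9 + 11 = 20.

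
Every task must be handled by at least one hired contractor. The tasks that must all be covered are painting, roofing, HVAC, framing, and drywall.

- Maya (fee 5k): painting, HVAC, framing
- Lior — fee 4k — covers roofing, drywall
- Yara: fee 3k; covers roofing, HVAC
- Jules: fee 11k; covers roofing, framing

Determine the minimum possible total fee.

9

The greedy cost-per-new-task heuristic would pick Yara, Maya, and Lior for 12, but a cheaper cover exists.
Choose Maya and Lior: together they cover painting, roofing, HVAC, framing, drywall — every task.
Total fee: 5 + 4 = 9.
No cover costs less than 9.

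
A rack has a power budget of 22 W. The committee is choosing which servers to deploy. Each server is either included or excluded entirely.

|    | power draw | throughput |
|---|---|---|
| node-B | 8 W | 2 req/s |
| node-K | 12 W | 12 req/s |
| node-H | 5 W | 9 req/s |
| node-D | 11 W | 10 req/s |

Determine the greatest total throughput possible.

Treat it as a binary knapsack problem.
Allowing fractional choices, the relaxed optimum would be about 25.5, but servers are indivisible.
node-K + node-H: power draw 12 + 5 = 17 ≤ 22, throughput 12 + 9 = 21.
node-H + node-D: power draw 5 + 11 = 16 ≤ 22, throughput 9 + 10 = 19.
Best is node-K and node-H with total throughput 21.

21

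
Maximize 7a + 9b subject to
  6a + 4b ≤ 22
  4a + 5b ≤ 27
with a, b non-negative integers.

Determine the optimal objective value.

(a,b)=(0,5): 6·0+4·5=20≤22, 4·0+5·5=25≤27, objective 45.
(a,b)=(1,4): 6·1+4·4=22≤22, 4·1+5·4=24≤27, objective 43.
(a,b)=(0,4): 6·0+4·4=16≤22, 4·0+5·4=20≤27, objective 36.
Maximum is 45 at (a,b)=(0,5).

45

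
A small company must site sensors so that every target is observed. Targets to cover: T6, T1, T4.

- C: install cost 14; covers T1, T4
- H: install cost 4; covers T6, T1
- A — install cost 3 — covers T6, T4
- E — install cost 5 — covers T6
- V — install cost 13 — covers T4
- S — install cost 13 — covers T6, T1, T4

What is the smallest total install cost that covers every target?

Choose H and A: together they cover T6, T1, T4 — every target.
Total install cost: 4 + 3 = 7.
No cover costs less than 7.

7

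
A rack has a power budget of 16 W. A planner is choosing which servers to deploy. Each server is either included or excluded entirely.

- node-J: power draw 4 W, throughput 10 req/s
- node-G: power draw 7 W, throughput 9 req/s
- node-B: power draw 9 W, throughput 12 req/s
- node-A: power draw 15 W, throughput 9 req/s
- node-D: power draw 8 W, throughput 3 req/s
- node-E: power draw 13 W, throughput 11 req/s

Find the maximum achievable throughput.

22

Take node-J and node-B: power draw 4 + 9 = 13 ≤ 16, throughput 10 + 12 = 22.
No other feasible combination does better.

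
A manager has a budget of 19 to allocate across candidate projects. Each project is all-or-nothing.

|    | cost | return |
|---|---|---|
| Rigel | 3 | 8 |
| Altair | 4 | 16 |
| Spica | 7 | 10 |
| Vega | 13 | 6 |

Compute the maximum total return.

Allowing fractional choices, the relaxed optimum would be about 36.3, but projects are indivisible.
Altair + Spica: cost 4 + 7 = 11 ≤ 19, return 16 + 10 = 26.
Rigel + Altair: cost 3 + 4 = 7 ≤ 19, return 8 + 16 = 24.
Rigel + Altair + Spica: cost 3 + 4 + 7 = 14 ≤ 19, return 8 + 16 + 10 = 34.
Best is Rigel, Altair, and Spica with total return 34.

34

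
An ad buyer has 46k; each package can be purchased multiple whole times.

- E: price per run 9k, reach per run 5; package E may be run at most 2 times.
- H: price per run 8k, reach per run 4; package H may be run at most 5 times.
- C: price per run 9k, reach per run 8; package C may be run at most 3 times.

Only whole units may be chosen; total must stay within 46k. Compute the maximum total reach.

This is a bounded integer knapsack.
Take 2×E and 3×C: price 45 ≤ 46, reach 2·5 + 3·8 = 34.
C has the best ratio (8/9) and is taken to its limit of 3; remaining capacity is filled optimally with the others.

34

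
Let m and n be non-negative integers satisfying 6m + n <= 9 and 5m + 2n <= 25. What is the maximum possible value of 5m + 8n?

(m,n)=(0,9) is feasible, giving 72.
(m,n)=(0,8) is feasible, giving 64.
Maximum is 72 at (m,n)=(0,9).

72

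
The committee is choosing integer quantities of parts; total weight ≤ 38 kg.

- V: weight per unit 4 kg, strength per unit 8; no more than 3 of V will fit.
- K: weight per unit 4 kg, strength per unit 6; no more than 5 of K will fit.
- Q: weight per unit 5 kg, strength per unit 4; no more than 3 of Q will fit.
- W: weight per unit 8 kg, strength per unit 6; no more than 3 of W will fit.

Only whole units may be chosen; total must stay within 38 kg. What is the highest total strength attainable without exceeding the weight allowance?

58

This is a bounded integer knapsack.
3×V, 4×K, and 2×Q: weight 38 ≤ 38, strength 3·8 + 4·6 + 2·4 = 56.
3×V, 5×K, and 1×Q: weight 37 ≤ 38, strength 3·8 + 5·6 + 1·4 = 58.
Best is 58.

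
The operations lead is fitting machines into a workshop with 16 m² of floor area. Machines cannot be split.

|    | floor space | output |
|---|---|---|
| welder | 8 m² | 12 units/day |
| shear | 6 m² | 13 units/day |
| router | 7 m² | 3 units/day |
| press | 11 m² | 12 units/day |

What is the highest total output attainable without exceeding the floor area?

Treat it as a binary knapsack problem.
Allowing fractional choices, the relaxed optimum would be about 27.2, but machines are indivisible.
welder + shear: floor space 8 + 6 = 14 ≤ 16, output 12 + 13 = 25.
welder + router: floor space 8 + 7 = 15 ≤ 16, output 12 + 3 = 15.
shear + router: floor space 6 + 7 = 13 ≤ 16, output 13 + 3 = 16.
Best is welder and shear with total output 25.

25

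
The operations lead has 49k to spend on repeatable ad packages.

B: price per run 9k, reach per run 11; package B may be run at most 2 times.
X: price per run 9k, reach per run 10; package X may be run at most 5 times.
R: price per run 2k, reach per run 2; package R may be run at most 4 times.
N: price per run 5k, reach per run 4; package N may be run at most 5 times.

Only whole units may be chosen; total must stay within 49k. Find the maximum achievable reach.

1×B, 4×X, and 2×R: price 49 ≤ 49, reach 1·11 + 4·10 + 2·2 = 55.
2×B, 3×X, and 2×R: price 49 ≤ 49, reach 2·11 + 3·10 + 2·2 = 56.
Best is 56.

56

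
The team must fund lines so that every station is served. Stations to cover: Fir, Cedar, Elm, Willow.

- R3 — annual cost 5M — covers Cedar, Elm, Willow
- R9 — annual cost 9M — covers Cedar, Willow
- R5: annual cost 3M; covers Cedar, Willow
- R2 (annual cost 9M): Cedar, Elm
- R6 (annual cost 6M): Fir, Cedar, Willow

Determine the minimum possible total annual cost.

11

This is an integer covering problem.
The greedy cost-per-new-station heuristic would pick R5, R3, and R6 for 14, but a cheaper cover exists.
Choose R3 and R6: together they cover Fir, Cedar, Elm, Willow — every station.
Total annual cost: 5 + 6 = 11.
No cover costs less than 11.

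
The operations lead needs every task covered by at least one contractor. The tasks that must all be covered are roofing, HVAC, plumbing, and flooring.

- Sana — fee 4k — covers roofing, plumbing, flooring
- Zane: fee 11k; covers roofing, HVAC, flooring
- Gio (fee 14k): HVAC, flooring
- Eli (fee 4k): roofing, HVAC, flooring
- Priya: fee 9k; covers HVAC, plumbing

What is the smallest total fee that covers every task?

Choose Sana and Eli: together they cover roofing, HVAC, plumbing, flooring — every task.
Total fee: 4 + 4 = 8.
No cover costs less than 8.

8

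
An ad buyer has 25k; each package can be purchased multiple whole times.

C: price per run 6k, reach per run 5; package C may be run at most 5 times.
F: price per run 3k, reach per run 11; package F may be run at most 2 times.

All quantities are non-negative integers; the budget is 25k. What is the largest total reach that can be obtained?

F has the best ratio (11/3); taking only F gives at most 2×11 = 22 (stopped by the supply cap of 2).
Mixing does better — 3×C and 2×F: price 24 ≤ 25, reach 3·5 + 2·11 = 37.

37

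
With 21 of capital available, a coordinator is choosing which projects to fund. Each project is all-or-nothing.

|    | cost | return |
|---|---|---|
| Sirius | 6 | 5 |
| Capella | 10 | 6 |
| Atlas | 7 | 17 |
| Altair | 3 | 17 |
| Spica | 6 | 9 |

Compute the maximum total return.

This is an integer program with binary decision variables.
Sirius + Atlas + Altair: cost 6 + 7 + 3 = 16 ≤ 21, return 5 + 17 + 17 = 39.
Capella + Atlas + Altair: cost 10 + 7 + 3 = 20 ≤ 21, return 6 + 17 + 17 = 40.
Atlas + Altair + Spica: cost 7 + 3 + 6 = 16 ≤ 21, return 17 + 17 + 9 = 43.
Best is Atlas, Altair, and Spica with total return 43.

43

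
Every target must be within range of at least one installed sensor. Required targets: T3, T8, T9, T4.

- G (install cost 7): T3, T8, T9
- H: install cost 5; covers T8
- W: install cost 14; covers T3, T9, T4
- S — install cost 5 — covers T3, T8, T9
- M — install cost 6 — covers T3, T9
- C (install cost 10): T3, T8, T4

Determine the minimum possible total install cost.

This is an integer covering problem.
Choose S and C: together they cover T3, T8, T9, T4 — every target.
Total install cost: 5 + 10 = 15.
No cover costs less than 15.

15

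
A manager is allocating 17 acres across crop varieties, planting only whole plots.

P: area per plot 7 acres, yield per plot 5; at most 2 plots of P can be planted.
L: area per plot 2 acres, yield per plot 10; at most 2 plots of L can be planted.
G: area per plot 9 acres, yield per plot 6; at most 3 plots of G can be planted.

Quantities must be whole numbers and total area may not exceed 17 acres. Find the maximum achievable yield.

Take 2×L and 1×G: area 13 ≤ 17, yield 2·10 + 1·6 = 26.
L has the best ratio (10/2) and is taken to its limit of 2; remaining capacity is filled optimally with the others.

26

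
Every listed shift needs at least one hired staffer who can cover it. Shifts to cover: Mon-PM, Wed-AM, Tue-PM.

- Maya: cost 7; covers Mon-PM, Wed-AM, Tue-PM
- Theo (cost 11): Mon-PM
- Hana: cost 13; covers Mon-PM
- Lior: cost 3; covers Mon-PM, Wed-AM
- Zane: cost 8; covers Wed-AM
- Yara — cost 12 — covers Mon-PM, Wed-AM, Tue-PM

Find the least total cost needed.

7

The greedy cost-per-new-shift heuristic would pick Lior and Maya for 10, but a cheaper cover exists.
Maya alone covers Mon-PM, Wed-AM, Tue-PM — every shift.
Total cost: 7.
No cover costs less than 7.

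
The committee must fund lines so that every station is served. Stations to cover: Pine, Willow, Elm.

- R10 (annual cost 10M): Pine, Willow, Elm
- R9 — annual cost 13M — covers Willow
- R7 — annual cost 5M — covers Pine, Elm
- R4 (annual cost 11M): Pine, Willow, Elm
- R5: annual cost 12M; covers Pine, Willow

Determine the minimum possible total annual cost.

10

R10 alone covers Pine, Willow, Elm — every station.
Total annual cost: 10.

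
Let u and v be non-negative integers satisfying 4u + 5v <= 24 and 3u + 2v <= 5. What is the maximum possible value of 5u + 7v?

(u,v)=(0,2): 4·0+5·2=10≤24, 3·0+2·2=4≤5, objective 14.
(u,v)=(1,1): 4·1+5·1=9≤24, 3·1+2·1=5≤5, objective 12.
The best lattice point is (0,2), giving 14.

14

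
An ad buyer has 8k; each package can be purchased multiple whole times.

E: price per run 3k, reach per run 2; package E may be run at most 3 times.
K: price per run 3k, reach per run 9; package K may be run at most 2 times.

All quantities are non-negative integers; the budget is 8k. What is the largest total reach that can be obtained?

18

1×E and 1×K: price 6 ≤ 8, reach 1·2 + 1·9 = 11.
2×K: price 6 ≤ 8, reach 2·9 = 18.
Best is 18.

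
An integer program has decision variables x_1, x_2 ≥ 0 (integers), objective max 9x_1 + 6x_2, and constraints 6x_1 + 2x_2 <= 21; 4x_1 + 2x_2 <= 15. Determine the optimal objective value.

42

(x_1,x_2)=(0,7): 6·0+2·7=14≤21, 4·0+2·7=14≤15, objective 42.
(x_1,x_2)=(0,6): 6·0+2·6=12≤21, 4·0+2·6=12≤15, objective 36.
No feasible integer point exceeds 42.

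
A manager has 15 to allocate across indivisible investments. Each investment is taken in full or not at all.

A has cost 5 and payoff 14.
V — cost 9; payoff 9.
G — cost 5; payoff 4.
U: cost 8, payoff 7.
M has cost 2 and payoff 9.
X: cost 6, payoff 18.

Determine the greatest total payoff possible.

41

Take A, M, and X: cost 5 + 2 + 6 = 13 ≤ 15, payoff 14 + 9 + 18 = 41.
No other feasible combination does better.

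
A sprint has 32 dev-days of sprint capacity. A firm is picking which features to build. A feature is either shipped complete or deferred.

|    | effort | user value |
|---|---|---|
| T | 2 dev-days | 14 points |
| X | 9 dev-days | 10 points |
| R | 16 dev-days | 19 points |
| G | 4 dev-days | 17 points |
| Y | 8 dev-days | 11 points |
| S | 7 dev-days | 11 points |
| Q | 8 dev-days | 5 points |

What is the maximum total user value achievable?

T + X + G + Y + S: effort 2 + 9 + 4 + 8 + 7 = 30 ≤ 32, user value 14 + 10 + 17 + 11 + 11 = 63.
T + R + G + S: effort 2 + 16 + 4 + 7 = 29 ≤ 32, user value 14 + 19 + 17 + 11 = 61.
Best is T, X, G, Y, and S with total user value 63.

63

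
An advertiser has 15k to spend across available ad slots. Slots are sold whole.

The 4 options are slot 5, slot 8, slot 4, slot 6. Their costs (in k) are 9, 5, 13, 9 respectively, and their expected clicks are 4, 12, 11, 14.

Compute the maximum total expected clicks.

26

slot 8 + slot 6: cost 5 + 9 = 14 ≤ 15, expected clicks 12 + 14 = 26.
slot 6: cost 9 ≤ 15, expected clicks 14.
slot 5 + slot 8: cost 9 + 5 = 14 ≤ 15, expected clicks 4 + 12 = 16.
Best is slot 8 and slot 6 with total expected clicks 26.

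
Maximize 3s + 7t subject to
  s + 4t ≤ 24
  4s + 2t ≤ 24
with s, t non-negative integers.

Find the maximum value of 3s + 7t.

(s,t)=(3,5): 1·3+4·5=23≤24, 4·3+2·5=22≤24, objective 44.
(s,t)=(2,5): 1·2+4·5=22≤24, 4·2+2·5=18≤24, objective 41.
(s,t)=(4,4): 1·4+4·4=20≤24, 4·4+2·4=24≤24, objective 40.
(s,t)=(3,4): 1·3+4·4=19≤24, 4·3+2·4=20≤24, objective 37.
The best lattice point is (3,5), giving 44.

44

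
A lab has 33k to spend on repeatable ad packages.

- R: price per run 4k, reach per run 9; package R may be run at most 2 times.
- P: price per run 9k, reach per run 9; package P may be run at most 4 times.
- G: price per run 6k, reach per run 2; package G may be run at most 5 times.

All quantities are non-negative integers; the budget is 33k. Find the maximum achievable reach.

38

This is a bounded integer knapsack.
Take 2×R, 2×P, and 1×G: price 32 ≤ 33, reach 2·9 + 2·9 + 1·2 = 38.
R has the best ratio (9/4) and is taken to its limit of 2; remaining capacity is filled optimally with the others.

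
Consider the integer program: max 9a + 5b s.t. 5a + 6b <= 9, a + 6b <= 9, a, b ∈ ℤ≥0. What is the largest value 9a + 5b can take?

9

The continuous relaxation peaks at (1.8, 0) with value 16.20; rounding to a feasible lattice point costs some objective.
(a,b)=(1,0) is feasible, giving 9.
(a,b)=(0,1) is feasible, giving 5.
(a,b)=(0,0) is feasible, giving 0.
Maximum is 9 at (a,b)=(1,0).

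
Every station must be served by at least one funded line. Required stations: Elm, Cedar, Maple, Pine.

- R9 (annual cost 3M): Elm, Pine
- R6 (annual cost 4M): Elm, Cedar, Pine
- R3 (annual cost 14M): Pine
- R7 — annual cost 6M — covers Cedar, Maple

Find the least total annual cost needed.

9

The greedy cost-per-new-station heuristic would pick R6 and R7 for 10, but a cheaper cover exists.
Choose R9 and R7: together they cover Elm, Cedar, Maple, Pine — every station.
Total annual cost: 3 + 6 = 9.
No cover costs less than 9.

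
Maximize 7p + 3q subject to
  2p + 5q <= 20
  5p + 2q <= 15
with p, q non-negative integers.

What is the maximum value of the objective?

Relaxing integrality, the LP optimum is 21.67 at (p,q) = (1.67, 3.33), which is not an integer point.
(p,q)=(3,0) is feasible, giving 21.
(p,q)=(2,2) is feasible, giving 20.
(p,q)=(2,1) is feasible, giving 17.
The best lattice point is (3,0), giving 21.

21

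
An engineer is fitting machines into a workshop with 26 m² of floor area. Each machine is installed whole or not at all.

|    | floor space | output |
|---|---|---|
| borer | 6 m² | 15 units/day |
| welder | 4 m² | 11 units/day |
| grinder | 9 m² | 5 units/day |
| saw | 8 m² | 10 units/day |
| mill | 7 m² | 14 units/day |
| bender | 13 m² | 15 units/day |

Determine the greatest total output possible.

Treat it as a binary knapsack problem.
borer + welder + saw + mill: floor space 6 + 4 + 8 + 7 = 25 ≤ 26, output 15 + 11 + 10 + 14 = 50.
borer + welder + grinder + mill: floor space 6 + 4 + 9 + 7 = 26 ≤ 26, output 15 + 11 + 5 + 14 = 45.
Best is borer, welder, saw, and mill with total output 50.

50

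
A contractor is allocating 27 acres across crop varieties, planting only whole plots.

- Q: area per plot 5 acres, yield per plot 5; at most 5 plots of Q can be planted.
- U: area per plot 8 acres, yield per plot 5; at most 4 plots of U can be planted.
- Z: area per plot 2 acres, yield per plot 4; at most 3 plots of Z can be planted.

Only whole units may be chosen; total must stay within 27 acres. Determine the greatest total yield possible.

32

Z has the best ratio (4/2); taking only Z gives at most 3×4 = 12 (stopped by the supply cap of 3).
Mixing does better — 4×Q and 3×Z: area 26 ≤ 27, yield 4·5 + 3·4 = 32.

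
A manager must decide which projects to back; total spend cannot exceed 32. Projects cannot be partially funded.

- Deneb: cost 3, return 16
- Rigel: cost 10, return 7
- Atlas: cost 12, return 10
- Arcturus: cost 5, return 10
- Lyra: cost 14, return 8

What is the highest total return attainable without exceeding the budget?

Allowing fractional choices, the relaxed optimum would be about 44.1, but projects are indivisible.
Deneb + Atlas + Arcturus: cost 3 + 12 + 5 = 20 ≤ 32, return 16 + 10 + 10 = 36.
Deneb + Rigel + Atlas + Arcturus: cost 3 + 10 + 12 + 5 = 30 ≤ 32, return 16 + 7 + 10 + 10 = 43.
Deneb + Rigel + Arcturus + Lyra: cost 3 + 10 + 5 + 14 = 32 ≤ 32, return 16 + 7 + 10 + 8 = 41.
Best is Deneb, Rigel, Atlas, and Arcturus with total return 43.

43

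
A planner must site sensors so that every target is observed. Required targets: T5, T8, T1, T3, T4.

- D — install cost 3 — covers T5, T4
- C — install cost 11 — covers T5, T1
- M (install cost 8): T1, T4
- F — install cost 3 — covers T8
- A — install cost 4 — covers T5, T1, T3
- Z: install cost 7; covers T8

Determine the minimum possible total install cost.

Choose D, F, and A: together they cover T5, T8, T1, T3, T4 — every target.
Total install cost: 3 + 3 + 4 = 10.

10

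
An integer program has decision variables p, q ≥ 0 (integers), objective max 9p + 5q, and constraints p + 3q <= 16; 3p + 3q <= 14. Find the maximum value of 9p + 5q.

36

(p,q)=(4,0) is feasible, giving 36.
(p,q)=(3,1) is feasible, giving 32.
The best lattice point is (4,0), giving 36.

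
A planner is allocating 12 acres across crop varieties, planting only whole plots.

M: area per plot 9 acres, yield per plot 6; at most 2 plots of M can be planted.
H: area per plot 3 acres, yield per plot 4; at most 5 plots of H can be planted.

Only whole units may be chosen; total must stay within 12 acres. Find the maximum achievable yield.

H has the best ratio (4/3); taking only H gives at most 4×4 = 16 (stopped by the area limit).
Optimal: 4×H: area 12 ≤ 12, yield 4·4 = 16.

16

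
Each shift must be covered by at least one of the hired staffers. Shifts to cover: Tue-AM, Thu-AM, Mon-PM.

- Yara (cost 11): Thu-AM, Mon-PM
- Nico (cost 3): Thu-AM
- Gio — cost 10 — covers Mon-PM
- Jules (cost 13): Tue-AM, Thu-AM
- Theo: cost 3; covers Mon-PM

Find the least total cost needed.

16

The greedy cost-per-new-shift heuristic would pick Nico, Theo, and Jules for 19, but a cheaper cover exists.
Choose Jules and Theo: together they cover Tue-AM, Thu-AM, Mon-PM — every shift.
Total cost: 13 + 3 = 16.
No cover costs less than 16.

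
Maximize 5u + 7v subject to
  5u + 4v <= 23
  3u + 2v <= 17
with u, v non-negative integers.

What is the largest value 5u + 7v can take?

35

The continuous relaxation peaks at (0, 5.75) with value 40.25; rounding to a feasible lattice point costs some objective.
(u,v)=(0,5): 5·0+4·5=20≤23, 3·0+2·5=10≤17, objective 35.
(u,v)=(1,4): 5·1+4·4=21≤23, 3·1+2·4=11≤17, objective 33.
(u,v)=(0,4): 5·0+4·4=16≤23, 3·0+2·4=8≤17, objective 28.
The best lattice point is (0,5), giving 35.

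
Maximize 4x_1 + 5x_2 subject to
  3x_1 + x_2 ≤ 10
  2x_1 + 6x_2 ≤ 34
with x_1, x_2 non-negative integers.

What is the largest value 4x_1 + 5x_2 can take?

29

The continuous relaxation peaks at (1.62, 5.12) with value 32.12; rounding to a feasible lattice point costs some objective.
(x_1,x_2)=(1,5): 3·1+1·5=8≤10, 2·1+6·5=32≤34, objective 29.
(x_1,x_2)=(2,4): 3·2+1·4=10≤10, 2·2+6·4=28≤34, objective 28.
(x_1,x_2)=(0,5): 3·0+1·5=5≤10, 2·0+6·5=30≤34, objective 25.
The best lattice point is (1,5), giving 29.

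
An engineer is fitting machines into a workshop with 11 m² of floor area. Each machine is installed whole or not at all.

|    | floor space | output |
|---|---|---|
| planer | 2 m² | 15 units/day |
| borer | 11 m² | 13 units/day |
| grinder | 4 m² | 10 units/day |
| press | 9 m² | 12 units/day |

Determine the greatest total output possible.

This is a 0-1 knapsack instance.
Allowing fractional choices, the relaxed optimum would be about 31.7, but machines are indivisible.
planer + grinder: floor space 2 + 4 = 6 ≤ 11, output 15 + 10 = 25.
planer: floor space 2 ≤ 11, output 15.
planer + press: floor space 2 + 9 = 11 ≤ 11, output 15 + 12 = 27.
Best is planer and press with total output 27.

27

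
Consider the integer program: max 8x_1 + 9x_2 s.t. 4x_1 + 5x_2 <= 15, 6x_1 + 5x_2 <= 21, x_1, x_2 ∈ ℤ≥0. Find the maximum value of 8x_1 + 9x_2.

Relaxing integrality, the LP optimum is 29.40 at (x_1,x_2) = (3, 0.6), which is not an integer point.
(x_1,x_2)=(0,3): 4·0+5·3=15≤15, 6·0+5·3=15≤21, objective 27.
(x_1,x_2)=(1,2): 4·1+5·2=14≤15, 6·1+5·2=16≤21, objective 26.
(x_1,x_2)=(2,1): 4·2+5·1=13≤15, 6·2+5·1=17≤21, objective 25.
Maximum is 27 at (x_1,x_2)=(0,3).

27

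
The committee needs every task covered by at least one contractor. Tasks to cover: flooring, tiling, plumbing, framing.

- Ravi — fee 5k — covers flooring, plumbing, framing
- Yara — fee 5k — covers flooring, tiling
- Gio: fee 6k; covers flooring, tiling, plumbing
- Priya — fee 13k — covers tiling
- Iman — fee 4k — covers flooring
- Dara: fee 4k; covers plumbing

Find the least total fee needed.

Choose Ravi and Yara: together they cover flooring, tiling, plumbing, framing — every task.
Total fee: 5 + 5 = 10.
No cover costs less than 10.

10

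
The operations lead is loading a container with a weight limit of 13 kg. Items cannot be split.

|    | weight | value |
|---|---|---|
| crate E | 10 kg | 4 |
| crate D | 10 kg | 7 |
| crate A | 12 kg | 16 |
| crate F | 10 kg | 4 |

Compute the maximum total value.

16

Take crate A: weight 12 ≤ 13, value 16.
No other feasible combination does better.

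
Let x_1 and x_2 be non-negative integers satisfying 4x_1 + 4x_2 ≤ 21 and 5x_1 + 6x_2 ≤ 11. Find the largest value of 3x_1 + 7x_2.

10

Relaxing integrality, the LP optimum is 12.83 at (x_1,x_2) = (0, 1.83), which is not an integer point.
(x_1,x_2)=(1,1) is feasible, giving 10.
(x_1,x_2)=(0,1) is feasible, giving 7.
(x_1,x_2)=(2,0) is feasible, giving 6.
(x_1,x_2)=(1,0) is feasible, giving 3.
The best lattice point is (1,1), giving 10.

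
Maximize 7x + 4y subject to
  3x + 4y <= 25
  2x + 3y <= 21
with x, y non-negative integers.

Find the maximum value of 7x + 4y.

56

(x,y)=(8,0): 3·8+4·0=24≤25, 2·8+3·0=16≤21, objective 56.
(x,y)=(7,1): 3·7+4·1=25≤25, 2·7+3·1=17≤21, objective 53.
No feasible integer point exceeds 56.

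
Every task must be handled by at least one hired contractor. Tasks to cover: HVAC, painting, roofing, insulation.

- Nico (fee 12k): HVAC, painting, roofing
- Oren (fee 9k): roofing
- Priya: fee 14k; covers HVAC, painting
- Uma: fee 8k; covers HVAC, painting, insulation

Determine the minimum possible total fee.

Choose Oren and Uma: together they cover HVAC, painting, roofing, insulation — every task.
Total fee: 9 + 8 = 17.
No cover costs less than 17.

17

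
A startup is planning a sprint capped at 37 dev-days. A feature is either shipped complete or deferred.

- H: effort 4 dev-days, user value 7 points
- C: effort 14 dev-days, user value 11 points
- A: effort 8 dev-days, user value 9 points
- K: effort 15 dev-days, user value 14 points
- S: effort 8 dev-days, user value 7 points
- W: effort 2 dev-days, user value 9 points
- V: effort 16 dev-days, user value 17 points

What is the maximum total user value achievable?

This is a 0-1 knapsack instance.
H + A + K + S + W: effort 4 + 8 + 15 + 8 + 2 = 37 ≤ 37, user value 7 + 9 + 14 + 7 + 9 = 46.
H + K + W + V: effort 4 + 15 + 2 + 16 = 37 ≤ 37, user value 7 + 14 + 9 + 17 = 47.
Best is H, K, W, and V with total user value 47.

47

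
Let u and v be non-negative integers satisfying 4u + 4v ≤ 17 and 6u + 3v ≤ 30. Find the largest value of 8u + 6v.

32

(u,v)=(4,0): 4·4+4·0=16≤17, 6·4+3·0=24≤30, objective 32.
(u,v)=(3,1): 4·3+4·1=16≤17, 6·3+3·1=21≤30, objective 30.
(u,v)=(3,0): 4·3+4·0=12≤17, 6·3+3·0=18≤30, objective 24.
The best lattice point is (4,0), giving 32.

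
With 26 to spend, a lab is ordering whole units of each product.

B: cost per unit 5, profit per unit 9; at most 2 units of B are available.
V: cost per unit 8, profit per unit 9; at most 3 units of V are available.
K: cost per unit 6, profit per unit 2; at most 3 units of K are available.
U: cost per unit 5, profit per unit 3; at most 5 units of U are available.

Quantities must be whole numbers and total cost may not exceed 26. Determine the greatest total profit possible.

36

2×B and 2×V: cost 26 ≤ 26, profit 2·9 + 2·9 = 36.
1×B, 2×V, and 1×U: cost 26 ≤ 26, profit 1·9 + 2·9 + 1·3 = 30.
Best is 36.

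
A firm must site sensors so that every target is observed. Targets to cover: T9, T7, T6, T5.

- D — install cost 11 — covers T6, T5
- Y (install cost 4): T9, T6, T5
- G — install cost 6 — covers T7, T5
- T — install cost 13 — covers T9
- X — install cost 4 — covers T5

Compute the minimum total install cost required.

Choose Y and G: together they cover T9, T7, T6, T5 — every target.
Total install cost: 4 + 6 = 10.
No cover costs less than 10.

10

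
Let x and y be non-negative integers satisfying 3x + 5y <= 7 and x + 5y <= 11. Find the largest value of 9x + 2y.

18

(x,y)=(2,0): 3·2+5·0=6≤7, 1·2+5·0=2≤11, objective 18.
(x,y)=(1,0): 3·1+5·0=3≤7, 1·1+5·0=1≤11, objective 9.
Maximum is 18 at (x,y)=(2,0).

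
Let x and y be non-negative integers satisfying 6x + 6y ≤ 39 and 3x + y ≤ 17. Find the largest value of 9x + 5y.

50

(x,y)=(5,1) is feasible, giving 50.
(x,y)=(4,2) is feasible, giving 46.
(x,y)=(5,0) is feasible, giving 45.
No feasible integer point exceeds 50.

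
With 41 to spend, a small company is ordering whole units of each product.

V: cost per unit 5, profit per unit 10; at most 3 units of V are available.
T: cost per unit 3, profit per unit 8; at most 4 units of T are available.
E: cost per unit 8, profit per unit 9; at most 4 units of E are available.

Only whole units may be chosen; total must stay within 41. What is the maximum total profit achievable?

Take 3×V, 3×T, and 2×E: cost 40 ≤ 41, profit 3·10 + 3·8 + 2·9 = 72.
No other integer combination yields more.

72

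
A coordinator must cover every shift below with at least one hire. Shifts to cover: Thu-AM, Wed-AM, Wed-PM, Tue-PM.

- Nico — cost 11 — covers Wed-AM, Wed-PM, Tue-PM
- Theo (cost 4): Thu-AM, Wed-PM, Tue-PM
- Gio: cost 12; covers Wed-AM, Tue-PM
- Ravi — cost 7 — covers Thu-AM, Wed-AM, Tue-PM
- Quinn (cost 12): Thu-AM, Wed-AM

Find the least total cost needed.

Choose Theo and Ravi: together they cover Thu-AM, Wed-AM, Wed-PM, Tue-PM — every shift.
Total cost: 4 + 7 = 11.

11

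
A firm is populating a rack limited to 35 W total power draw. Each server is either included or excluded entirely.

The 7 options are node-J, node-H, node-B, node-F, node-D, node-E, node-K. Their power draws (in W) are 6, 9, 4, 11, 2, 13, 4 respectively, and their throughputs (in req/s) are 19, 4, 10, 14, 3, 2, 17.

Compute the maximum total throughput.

64

Allowing fractional choices, the relaxed optimum would be about 66.6, but servers are indivisible.
node-J + node-H + node-B + node-F + node-K: power draw 6 + 9 + 4 + 11 + 4 = 34 ≤ 35, throughput 19 + 4 + 10 + 14 + 17 = 64.
node-J + node-B + node-F + node-D + node-K: power draw 6 + 4 + 11 + 2 + 4 = 27 ≤ 35, throughput 19 + 10 + 14 + 3 + 17 = 63.
node-J + node-B + node-F + node-K: power draw 6 + 4 + 11 + 4 = 25 ≤ 35, throughput 19 + 10 + 14 + 17 = 60.
Best is node-J, node-H, node-B, node-F, and node-K with total throughput 64.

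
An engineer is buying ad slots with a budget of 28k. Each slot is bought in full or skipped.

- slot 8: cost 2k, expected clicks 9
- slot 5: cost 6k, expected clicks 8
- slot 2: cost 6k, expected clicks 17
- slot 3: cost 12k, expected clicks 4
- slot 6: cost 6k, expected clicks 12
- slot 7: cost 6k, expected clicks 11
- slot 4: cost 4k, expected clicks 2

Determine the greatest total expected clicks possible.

slot 8 + slot 5 + slot 2 + slot 6 + slot 7: cost 2 + 6 + 6 + 6 + 6 = 26 ≤ 28, expected clicks 9 + 8 + 17 + 12 + 11 = 57.
slot 5 + slot 2 + slot 6 + slot 7 + slot 4: cost 6 + 6 + 6 + 6 + 4 = 28 ≤ 28, expected clicks 8 + 17 + 12 + 11 + 2 = 50.
slot 8 + slot 2 + slot 6 + slot 7 + slot 4: cost 2 + 6 + 6 + 6 + 4 = 24 ≤ 28, expected clicks 9 + 17 + 12 + 11 + 2 = 51.
Best is slot 8, slot 5, slot 2, slot 6, and slot 7 with total expected clicks 57.

57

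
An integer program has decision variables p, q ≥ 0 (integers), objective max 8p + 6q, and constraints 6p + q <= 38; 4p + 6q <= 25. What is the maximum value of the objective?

48

The continuous relaxation peaks at (6.25, 0) with value 50.00; rounding to a feasible lattice point costs some objective.
(p,q)=(6,0) is feasible, giving 48.
(p,q)=(5,0) is feasible, giving 40.
The best lattice point is (6,0), giving 48.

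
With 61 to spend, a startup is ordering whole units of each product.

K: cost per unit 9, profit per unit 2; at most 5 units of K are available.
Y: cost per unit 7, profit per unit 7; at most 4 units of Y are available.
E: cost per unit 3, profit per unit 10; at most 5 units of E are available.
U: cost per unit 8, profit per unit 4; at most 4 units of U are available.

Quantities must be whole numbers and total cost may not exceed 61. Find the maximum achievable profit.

86

1×K, 4×Y, 5×E, and 1×U: cost 60 ≤ 61, profit 1·2 + 4·7 + 5·10 + 1·4 = 84.
4×Y, 5×E, and 2×U: cost 59 ≤ 61, profit 4·7 + 5·10 + 2·4 = 86.
Best is 86.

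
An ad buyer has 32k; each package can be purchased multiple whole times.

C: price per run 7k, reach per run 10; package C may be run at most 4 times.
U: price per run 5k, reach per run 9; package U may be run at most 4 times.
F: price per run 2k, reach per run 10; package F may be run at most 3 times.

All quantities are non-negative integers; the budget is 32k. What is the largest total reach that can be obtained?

Take 3×C, 1×U, and 3×F: price 32 ≤ 32, reach 3·10 + 1·9 + 3·10 = 69.
F has the best ratio (10/2) and is taken to its limit of 3; remaining capacity is filled optimally with the others.

69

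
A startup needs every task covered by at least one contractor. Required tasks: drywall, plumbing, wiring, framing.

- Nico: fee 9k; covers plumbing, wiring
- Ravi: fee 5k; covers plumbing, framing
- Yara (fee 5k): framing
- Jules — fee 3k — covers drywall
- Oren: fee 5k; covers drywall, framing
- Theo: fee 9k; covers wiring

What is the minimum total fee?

Choose Nico and Oren: together they cover drywall, plumbing, wiring, framing — every task.
Total fee: 9 + 5 = 14.

14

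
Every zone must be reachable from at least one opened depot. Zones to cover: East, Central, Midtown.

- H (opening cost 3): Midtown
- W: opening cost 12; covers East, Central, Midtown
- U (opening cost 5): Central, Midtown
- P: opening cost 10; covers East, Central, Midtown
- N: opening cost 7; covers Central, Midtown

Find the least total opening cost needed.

This is an integer covering problem.
The greedy cost-per-new-zone heuristic would pick U and P for 15, but a cheaper cover exists.
P alone covers East, Central, Midtown — every zone.
Total opening cost: 10.
No cover costs less than 10.

10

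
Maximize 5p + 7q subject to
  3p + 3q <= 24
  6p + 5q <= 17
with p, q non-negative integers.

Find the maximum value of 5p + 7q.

(p,q)=(0,3) is feasible, giving 21.
(p,q)=(1,2) is feasible, giving 19.
(p,q)=(0,2) is feasible, giving 14.
No feasible integer point exceeds 21.

21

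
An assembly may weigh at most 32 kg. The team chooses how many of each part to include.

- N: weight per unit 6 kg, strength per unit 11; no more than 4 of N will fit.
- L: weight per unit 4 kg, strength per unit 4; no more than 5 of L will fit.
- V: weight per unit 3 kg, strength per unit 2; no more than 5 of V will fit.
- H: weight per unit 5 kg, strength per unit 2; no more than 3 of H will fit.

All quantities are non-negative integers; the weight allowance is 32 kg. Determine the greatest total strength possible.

52

This is a bounded integer knapsack.
N has the best ratio (11/6); taking only N gives at most 4×11 = 44 (stopped by the supply cap of 4).
Mixing does better — 4×N and 2×L: weight 32 ≤ 32, strength 4·11 + 2·4 = 52.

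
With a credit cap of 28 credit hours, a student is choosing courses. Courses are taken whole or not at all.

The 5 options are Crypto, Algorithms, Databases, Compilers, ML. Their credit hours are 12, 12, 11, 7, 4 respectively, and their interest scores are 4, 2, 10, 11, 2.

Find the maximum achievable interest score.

23

This is a 0-1 knapsack instance.
Take Databases, Compilers, and ML: credit hours 11 + 7 + 4 = 22 ≤ 28, interest score 10 + 11 + 2 = 23.
No other feasible combination does better.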